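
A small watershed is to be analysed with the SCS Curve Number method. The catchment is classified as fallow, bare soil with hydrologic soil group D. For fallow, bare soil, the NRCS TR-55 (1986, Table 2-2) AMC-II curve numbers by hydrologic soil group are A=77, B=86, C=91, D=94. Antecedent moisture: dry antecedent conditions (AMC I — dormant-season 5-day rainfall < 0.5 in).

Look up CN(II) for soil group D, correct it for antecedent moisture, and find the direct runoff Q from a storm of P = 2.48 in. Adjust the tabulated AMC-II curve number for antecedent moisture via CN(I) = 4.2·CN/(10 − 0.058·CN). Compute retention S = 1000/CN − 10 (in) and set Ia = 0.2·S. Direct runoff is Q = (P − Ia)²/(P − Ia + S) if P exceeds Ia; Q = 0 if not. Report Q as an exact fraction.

Q = 160169202/125011775 in ≈ 1.281 in

NRCS table: fallow, bare soil, soil group D → CN(II) = 94
CN(I) from CN(II)=94: (4.2·94)/(10 − 0.058·94) = 32900/379 ≈ 86.807
Retention S: 1000/CN − 10 with CN=86.807 → S = 500/329 ≈ 1.520 in
Initial abstraction Ia = S/5 = (500/329)/5 = 100/329 ≈ 0.304 in
Excess rainfall: 2.480 − 0.304 = 2.176 in; P > Ia so Q > 0
Runoff Q = (P−Ia)²/(P−Ia+S) = (2.176)²/(2.176+1.520) = 160169202/125011775 ≈ 1.281 in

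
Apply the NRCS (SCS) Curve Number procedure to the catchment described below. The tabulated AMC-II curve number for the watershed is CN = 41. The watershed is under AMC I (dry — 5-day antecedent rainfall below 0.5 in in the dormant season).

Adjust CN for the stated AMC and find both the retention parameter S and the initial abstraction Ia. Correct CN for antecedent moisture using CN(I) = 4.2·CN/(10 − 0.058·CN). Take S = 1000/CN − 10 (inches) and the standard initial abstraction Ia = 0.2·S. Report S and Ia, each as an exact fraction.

Dry (AMC I): CN(I) = 4.2·41/(10 − 0.058·41) = (861/5)/(3811/500) = 86100/3811 ≈ 22.592
Retention S: 1000/CN − 10 with CN=22.592 → S = 29500/861 ≈ 34.262 in
Initial abstraction Ia = S/5 = (29500/861)/5 = 5900/861 ≈ 6.852 in

S = 29500/861 in ≈ 34.262 in; Ia = 5900/861 in ≈ 6.852 in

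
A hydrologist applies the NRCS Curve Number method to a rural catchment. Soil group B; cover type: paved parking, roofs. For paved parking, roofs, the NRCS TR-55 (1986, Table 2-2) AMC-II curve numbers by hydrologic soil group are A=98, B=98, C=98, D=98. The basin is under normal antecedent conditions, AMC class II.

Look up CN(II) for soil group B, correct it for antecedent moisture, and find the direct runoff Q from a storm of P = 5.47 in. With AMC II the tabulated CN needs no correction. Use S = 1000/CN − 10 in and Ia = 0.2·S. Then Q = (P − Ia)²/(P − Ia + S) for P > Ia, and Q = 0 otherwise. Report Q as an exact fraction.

NRCS table: paved parking, roofs, soil group B → CN(II) = 98
CN(II) = 98; AMC II needs no correction.
Retention S: 1000/CN − 10 with CN=98.000 → S = 10/49 ≈ 0.204 in
Ia = 0.2S: 0.2·0.204 = 0.041 in (exactly 2/49)
Since P=5.470 > Ia=0.041: effective rainfall P−Ia = 26603/4900 in
Q = (26603/4900)²/((26603/4900) + 10/49) = (707719609/24010000)/(27603/4900) = 707719609/135254700 in ≈ 5.232 in

Q = 707719609/135254700 in ≈ 5.232 in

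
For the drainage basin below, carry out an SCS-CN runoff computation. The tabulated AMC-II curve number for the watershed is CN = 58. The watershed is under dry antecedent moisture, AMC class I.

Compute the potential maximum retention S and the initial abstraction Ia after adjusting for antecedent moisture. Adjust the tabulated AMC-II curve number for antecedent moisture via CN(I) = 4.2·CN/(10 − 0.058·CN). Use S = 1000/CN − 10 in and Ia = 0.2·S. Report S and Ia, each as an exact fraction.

Dry (AMC I): CN(I) = 4.2·58/(10 − 0.058·58) = (1218/5)/(1659/250) = 2900/79 ≈ 36.709
Retention S: 1000/CN − 10 with CN=36.709 → S = 500/29 ≈ 17.241 in
Ia = 0.2·(500/29) = 100/29 in ≈ 3.448 in

S = 500/29 in ≈ 17.241 in; Ia = 100/29 in ≈ 3.448 in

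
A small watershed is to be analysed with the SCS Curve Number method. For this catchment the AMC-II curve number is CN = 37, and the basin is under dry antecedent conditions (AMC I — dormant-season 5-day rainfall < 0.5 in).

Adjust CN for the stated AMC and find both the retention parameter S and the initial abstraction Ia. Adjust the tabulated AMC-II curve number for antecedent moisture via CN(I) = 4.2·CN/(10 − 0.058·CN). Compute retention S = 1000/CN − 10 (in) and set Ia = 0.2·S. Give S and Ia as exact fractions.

S = 1500/37 in ≈ 40.541 in; Ia = 300/37 in ≈ 8.108 in

CN(I) from CN(II)=37: (4.2·37)/(10 − 0.058·37) = 3700/187 ≈ 19.786
Max retention: S = 1000/(3700/187) − 10 = 1500/37 in (≈ 40.541 in)
Ia = 0.2S: 0.2·40.541 = 8.108 in (exactly 300/37)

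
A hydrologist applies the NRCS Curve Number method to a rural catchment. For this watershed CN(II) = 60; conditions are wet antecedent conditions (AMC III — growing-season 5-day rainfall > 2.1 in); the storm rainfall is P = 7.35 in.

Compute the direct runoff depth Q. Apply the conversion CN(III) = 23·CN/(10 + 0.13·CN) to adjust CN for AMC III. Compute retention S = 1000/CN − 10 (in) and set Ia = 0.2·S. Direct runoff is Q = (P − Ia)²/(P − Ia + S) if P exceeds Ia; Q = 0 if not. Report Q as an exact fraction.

Q = 87291649/18413340 in ≈ 4.741 in

Wet (AMC III): CN(III) = 23·60/(10 + 0.13·60) = 1380/(89/5) = 6900/89 ≈ 77.528
Max retention: S = 1000/(6900/89) − 10 = 200/69 in (≈ 2.899 in)
Ia = 0.2·(200/69) = 40/69 in ≈ 0.580 in
P − Ia = 7.350 − 0.580 = 9343/1380 ≈ 6.770 in (> 0, runoff occurs)
Q: (9343/1380)² ÷ (13343/1380) = 87291649/18413340 in (≈ 4.741 in)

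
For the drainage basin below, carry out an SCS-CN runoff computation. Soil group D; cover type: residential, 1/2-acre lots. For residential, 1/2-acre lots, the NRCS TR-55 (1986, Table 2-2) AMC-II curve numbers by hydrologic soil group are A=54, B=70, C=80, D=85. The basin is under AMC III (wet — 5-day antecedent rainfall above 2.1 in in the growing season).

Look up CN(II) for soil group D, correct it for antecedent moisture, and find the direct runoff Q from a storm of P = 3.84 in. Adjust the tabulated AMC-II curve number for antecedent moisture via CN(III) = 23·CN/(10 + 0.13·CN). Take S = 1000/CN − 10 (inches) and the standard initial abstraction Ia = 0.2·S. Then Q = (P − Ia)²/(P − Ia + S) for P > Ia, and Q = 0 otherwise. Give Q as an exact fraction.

Q = 27054027/8865925 in ≈ 3.051 in

NRCS table: residential, 1/2-acre lots, soil group D → CN(II) = 85
Wet (AMC III): CN(III) = 23·85/(10 + 0.13·85) = 1955/(421/20) = 39100/421 ≈ 92.874
Max retention: S = 1000/(39100/421) − 10 = 300/391 in (≈ 0.767 in)
Ia = 0.2·(300/391) = 60/391 in ≈ 0.153 in
Since P=3.840 > Ia=0.153: effective rainfall P−Ia = 36036/9775 in
Runoff Q = (P−Ia)²/(P−Ia+S) = (3.687)²/(3.687+0.767) = 27054027/8865925 ≈ 3.051 in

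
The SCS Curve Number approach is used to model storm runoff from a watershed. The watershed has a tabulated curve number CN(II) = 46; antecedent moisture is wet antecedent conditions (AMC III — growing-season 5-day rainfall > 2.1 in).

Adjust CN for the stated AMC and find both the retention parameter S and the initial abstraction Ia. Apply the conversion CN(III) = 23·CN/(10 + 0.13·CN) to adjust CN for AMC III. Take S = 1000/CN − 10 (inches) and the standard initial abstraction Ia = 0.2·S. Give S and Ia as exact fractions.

S = 2700/529 in ≈ 5.104 in; Ia = 540/529 in ≈ 1.021 in

CN(III) from CN(II)=46: (23·46)/(10 + 0.13·46) = 52900/799 ≈ 66.208
Max retention: S = 1000/(52900/799) − 10 = 2700/529 in (≈ 5.104 in)
Initial abstraction Ia = S/5 = (2700/529)/5 = 540/529 ≈ 1.021 in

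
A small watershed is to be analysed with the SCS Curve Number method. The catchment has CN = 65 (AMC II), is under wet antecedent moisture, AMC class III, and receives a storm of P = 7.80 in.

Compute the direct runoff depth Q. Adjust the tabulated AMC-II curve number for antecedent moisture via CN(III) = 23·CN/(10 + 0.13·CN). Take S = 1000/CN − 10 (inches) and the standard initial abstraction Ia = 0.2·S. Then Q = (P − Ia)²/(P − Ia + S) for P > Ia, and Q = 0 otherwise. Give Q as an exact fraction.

Q = 120143521/21619195 in ≈ 5.557 in

Wet (AMC III): CN(III) = 23·65/(10 + 0.13·65) = 1495/(369/20) = 29900/369 ≈ 81.030
S = 1000/(29900/369) − 10 = 700/299 in ≈ 2.341 in
Ia = 0.2S: 0.2·2.341 = 0.468 in (exactly 140/299)
Since P=7.800 > Ia=0.468: effective rainfall P−Ia = 10961/1495 in
Q = (10961/1495)²/((10961/1495) + 700/299) = (120143521/2235025)/(14461/1495) = 120143521/21619195 in ≈ 5.557 in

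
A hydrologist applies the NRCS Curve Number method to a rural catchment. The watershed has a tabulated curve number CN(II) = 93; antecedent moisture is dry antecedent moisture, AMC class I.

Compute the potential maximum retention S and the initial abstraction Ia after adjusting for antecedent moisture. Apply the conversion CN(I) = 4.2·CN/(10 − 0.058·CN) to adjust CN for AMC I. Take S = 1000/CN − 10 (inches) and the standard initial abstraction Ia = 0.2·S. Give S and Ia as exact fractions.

CN(I) from CN(II)=93: (4.2·93)/(10 − 0.058·93) = 27900/329 ≈ 84.802
Max retention: S = 1000/(27900/329) − 10 = 500/279 in (≈ 1.792 in)
Initial abstraction Ia = S/5 = (500/279)/5 = 100/279 ≈ 0.358 in

S = 500/279 in ≈ 1.792 in; Ia = 100/279 in ≈ 0.358 in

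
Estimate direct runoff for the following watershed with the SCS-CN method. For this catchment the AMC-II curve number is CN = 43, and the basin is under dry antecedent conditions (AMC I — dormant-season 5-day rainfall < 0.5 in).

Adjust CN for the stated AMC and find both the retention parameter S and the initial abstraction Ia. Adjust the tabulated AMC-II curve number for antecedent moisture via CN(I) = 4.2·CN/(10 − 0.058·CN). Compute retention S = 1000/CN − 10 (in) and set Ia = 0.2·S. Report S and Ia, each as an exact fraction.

Adjust CN=43 to AMC I: 4.2·43/(10 − 0.058·43) → (903/5) ÷ (3753/500) = 30100/1251 ≈ 24.061
Retention S: 1000/CN − 10 with CN=24.061 → S = 9500/301 ≈ 31.561 in
Ia = 0.2·(9500/301) = 1900/301 in ≈ 6.312 in

S = 9500/301 in ≈ 31.561 in; Ia = 1900/301 in ≈ 6.312 in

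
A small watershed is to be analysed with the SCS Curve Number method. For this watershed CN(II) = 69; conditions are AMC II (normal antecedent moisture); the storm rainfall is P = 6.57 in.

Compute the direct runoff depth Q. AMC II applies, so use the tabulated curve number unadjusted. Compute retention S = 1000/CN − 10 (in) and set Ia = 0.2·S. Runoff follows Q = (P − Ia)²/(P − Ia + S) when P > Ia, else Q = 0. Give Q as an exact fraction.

Q = 1531391689/483917700 in ≈ 3.165 in

AMC II — tabulated CN = 69 applies directly.
S = 1000/69 − 10 = 310/69 in ≈ 4.493 in
Ia = 0.2S: 0.2·4.493 = 0.899 in (exactly 62/69)
Excess rainfall: 6.570 − 0.899 = 5.671 in; P > Ia so Q > 0
Q = (39133/6900)²/((39133/6900) + 310/69) = (1531391689/47610000)/(70133/6900) = 1531391689/483917700 in ≈ 3.165 in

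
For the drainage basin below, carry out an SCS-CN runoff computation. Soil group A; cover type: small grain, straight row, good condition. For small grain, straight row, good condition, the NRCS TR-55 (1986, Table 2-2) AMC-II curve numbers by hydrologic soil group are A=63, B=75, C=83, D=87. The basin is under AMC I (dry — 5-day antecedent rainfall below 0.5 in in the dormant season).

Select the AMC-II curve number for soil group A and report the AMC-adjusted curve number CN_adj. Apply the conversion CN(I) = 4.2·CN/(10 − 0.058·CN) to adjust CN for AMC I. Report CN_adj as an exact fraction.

NRCS table: small grain, straight row, good condition, soil group A → CN(II) = 63
CN(I) from CN(II)=63: (4.2·63)/(10 − 0.058·63) = 132300/3173 ≈ 41.696

CN_adj = 132300/3173 ≈ 41.696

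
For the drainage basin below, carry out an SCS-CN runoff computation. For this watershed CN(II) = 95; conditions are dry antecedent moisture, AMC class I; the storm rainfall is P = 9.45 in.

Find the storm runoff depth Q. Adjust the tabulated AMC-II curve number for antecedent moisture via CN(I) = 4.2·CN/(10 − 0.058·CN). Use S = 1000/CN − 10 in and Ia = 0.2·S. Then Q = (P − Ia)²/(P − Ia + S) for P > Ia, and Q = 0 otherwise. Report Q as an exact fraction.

CN(I) from CN(II)=95: (4.2·95)/(10 − 0.058·95) = 39900/449 ≈ 88.864
Max retention: S = 1000/(39900/449) − 10 = 500/399 in (≈ 1.253 in)
Ia = 0.2S: 0.2·1.253 = 0.251 in (exactly 100/399)
Since P=9.450 > Ia=0.251: effective rainfall P−Ia = 73411/7980 in
Q = (73411/7980)²/((73411/7980) + 500/399) = (5389174921/63680400)/(83411/7980) = 5389174921/665619780 in ≈ 8.096 in

Q = 5389174921/665619780 in ≈ 8.096 in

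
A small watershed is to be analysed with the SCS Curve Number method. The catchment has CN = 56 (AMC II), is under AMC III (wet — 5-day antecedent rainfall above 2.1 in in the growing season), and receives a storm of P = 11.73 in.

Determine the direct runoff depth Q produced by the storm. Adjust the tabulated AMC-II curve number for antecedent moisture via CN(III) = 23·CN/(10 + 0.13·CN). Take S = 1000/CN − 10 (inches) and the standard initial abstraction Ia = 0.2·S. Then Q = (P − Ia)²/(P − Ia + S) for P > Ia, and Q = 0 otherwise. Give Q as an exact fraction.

CN(III) from CN(II)=56: (23·56)/(10 + 0.13·56) = 4025/54 ≈ 74.537
Max retention: S = 1000/(4025/54) − 10 = 550/161 in (≈ 3.416 in)
Initial abstraction Ia = S/5 = (550/161)/5 = 110/161 ≈ 0.683 in
Since P=11.730 > Ia=0.683: effective rainfall P−Ia = 177853/16100 in
Q = (177853/16100)²/((177853/16100) + 550/161) = (31631689609/259210000)/(232853/16100) = 31631689609/3748933300 in ≈ 8.438 in

Q = 31631689609/3748933300 in ≈ 8.438 in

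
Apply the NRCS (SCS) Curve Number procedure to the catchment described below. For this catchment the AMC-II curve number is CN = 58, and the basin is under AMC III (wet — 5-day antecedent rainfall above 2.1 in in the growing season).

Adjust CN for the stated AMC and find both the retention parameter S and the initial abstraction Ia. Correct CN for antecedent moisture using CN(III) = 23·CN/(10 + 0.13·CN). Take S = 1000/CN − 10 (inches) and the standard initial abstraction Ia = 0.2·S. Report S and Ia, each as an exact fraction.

Wet (AMC III): CN(III) = 23·58/(10 + 0.13·58) = 1334/(877/50) = 66700/877 ≈ 76.055
S = 1000/(66700/877) − 10 = 2100/667 in ≈ 3.148 in
Ia = 0.2·(2100/667) = 420/667 in ≈ 0.630 in

S = 2100/667 in ≈ 3.148 in; Ia = 420/667 in ≈ 0.630 in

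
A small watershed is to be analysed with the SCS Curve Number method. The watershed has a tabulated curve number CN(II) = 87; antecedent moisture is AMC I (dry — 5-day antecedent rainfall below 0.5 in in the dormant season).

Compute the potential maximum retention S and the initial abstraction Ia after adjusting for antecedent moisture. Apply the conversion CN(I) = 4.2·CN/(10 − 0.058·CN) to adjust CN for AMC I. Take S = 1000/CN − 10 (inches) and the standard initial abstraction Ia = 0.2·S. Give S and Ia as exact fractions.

S = 6500/1827 in ≈ 3.558 in; Ia = 1300/1827 in ≈ 0.712 in

Dry (AMC I): CN(I) = 4.2·87/(10 − 0.058·87) = (1827/5)/(2477/500) = 182700/2477 ≈ 73.759
S = 1000/(182700/2477) − 10 = 6500/1827 in ≈ 3.558 in
Ia = 0.2S: 0.2·3.558 = 0.712 in (exactly 1300/1827)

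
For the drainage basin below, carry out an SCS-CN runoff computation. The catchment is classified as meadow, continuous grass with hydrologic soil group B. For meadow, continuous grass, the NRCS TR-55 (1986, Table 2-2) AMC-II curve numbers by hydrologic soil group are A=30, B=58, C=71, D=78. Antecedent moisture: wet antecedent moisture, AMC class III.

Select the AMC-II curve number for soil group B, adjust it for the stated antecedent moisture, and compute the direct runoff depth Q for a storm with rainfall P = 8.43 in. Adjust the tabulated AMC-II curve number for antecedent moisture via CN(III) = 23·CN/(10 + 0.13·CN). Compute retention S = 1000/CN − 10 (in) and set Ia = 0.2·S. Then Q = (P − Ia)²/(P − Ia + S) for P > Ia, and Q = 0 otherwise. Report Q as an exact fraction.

NRCS table: meadow, continuous grass, soil group B → CN(II) = 58
Wet (AMC III): CN(III) = 23·58/(10 + 0.13·58) = 1334/(877/50) = 66700/877 ≈ 76.055
Retention S: 1000/CN − 10 with CN=76.055 → S = 2100/667 ≈ 3.148 in
Initial abstraction Ia = S/5 = (2100/667)/5 = 420/667 ≈ 0.630 in
P − Ia = 8.430 − 0.630 = 520281/66700 ≈ 7.800 in (> 0, runoff occurs)
Runoff Q = (P−Ia)²/(P−Ia+S) = (7.800)²/(7.800+3.148) = 90230772987/16236580900 ≈ 5.557 in

Q = 90230772987/16236580900 in ≈ 5.557 in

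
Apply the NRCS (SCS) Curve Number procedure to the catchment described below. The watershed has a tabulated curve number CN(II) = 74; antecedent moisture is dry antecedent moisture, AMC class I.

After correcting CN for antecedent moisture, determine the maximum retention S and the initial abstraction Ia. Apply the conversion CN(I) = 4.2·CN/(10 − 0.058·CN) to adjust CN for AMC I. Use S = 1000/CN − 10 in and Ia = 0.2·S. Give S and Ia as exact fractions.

CN(I) from CN(II)=74: (4.2·74)/(10 − 0.058·74) = 77700/1427 ≈ 54.450
Max retention: S = 1000/(77700/1427) − 10 = 6500/777 in (≈ 8.366 in)
Ia = 0.2·(6500/777) = 1300/777 in ≈ 1.673 in

S = 6500/777 in ≈ 8.366 in; Ia = 1300/777 in ≈ 1.673 in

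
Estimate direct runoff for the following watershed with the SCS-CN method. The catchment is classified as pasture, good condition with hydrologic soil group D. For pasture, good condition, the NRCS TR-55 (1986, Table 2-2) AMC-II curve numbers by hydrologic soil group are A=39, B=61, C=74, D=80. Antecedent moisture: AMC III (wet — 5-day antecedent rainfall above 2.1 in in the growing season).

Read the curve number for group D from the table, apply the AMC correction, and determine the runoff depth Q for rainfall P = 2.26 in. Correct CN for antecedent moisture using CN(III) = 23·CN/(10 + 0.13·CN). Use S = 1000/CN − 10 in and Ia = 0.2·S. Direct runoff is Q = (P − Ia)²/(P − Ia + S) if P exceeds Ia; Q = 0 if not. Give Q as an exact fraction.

Q = 5517801/4138850 in ≈ 1.333 in

NRCS table: pasture, good condition, soil group D → CN(II) = 80
Adjust CN=80 to AMC III: 23·80/(10 + 0.13·80) → 1840 ÷ (102/5) = 4600/51 ≈ 90.196
Max retention: S = 1000/(4600/51) − 10 = 25/23 in (≈ 1.087 in)
Ia = 0.2S: 0.2·1.087 = 0.217 in (exactly 5/23)
P − Ia = 2.260 − 0.217 = 2349/1150 ≈ 2.043 in (> 0, runoff occurs)
Q = (2349/1150)²/((2349/1150) + 25/23) = (5517801/1322500)/(3599/1150) = 5517801/4138850 in ≈ 1.333 in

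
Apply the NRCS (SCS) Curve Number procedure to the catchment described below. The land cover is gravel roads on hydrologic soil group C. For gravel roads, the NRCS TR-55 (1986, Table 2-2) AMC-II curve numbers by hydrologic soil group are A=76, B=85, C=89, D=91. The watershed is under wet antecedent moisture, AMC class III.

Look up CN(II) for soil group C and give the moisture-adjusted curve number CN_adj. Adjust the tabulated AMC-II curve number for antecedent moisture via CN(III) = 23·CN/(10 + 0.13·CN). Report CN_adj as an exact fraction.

NRCS table: gravel roads, soil group C → CN(II) = 89
CN(III) from CN(II)=89: (23·89)/(10 + 0.13·89) = 204700/2157 ≈ 94.900

CN_adj = 204700/2157 ≈ 94.900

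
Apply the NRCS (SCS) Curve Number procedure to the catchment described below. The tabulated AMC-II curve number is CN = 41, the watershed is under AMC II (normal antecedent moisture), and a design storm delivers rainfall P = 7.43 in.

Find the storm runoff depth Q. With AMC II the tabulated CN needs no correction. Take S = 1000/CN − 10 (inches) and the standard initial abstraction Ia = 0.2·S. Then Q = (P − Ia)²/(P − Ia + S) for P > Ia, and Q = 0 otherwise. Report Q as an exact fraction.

Q = 348307569/318418300 in ≈ 1.094 in

Average conditions: CN = 41 (no AMC adjustment).
S = 1000/41 − 10 = 590/41 in ≈ 14.390 in
Ia = 0.2S: 0.2·14.390 = 2.878 in (exactly 118/41)
P − Ia = 7.430 − 2.878 = 18663/4100 ≈ 4.552 in (> 0, runoff occurs)
Runoff Q = (P−Ia)²/(P−Ia+S) = (4.552)²/(4.552+14.390) = 348307569/318418300 ≈ 1.094 in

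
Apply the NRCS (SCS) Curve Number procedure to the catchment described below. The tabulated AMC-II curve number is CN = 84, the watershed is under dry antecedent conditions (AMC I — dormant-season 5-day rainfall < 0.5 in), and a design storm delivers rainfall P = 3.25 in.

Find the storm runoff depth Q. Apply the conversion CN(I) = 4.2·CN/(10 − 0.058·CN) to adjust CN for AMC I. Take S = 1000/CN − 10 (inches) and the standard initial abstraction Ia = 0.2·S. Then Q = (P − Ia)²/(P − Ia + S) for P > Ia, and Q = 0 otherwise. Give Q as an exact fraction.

Adjust CN=84 to AMC I: 4.2·84/(10 − 0.058·84) → (1764/5) ÷ (641/125) = 44100/641 ≈ 68.799
Retention S: 1000/CN − 10 with CN=68.799 → S = 2000/441 ≈ 4.535 in
Ia = 0.2·(2000/441) = 400/441 in ≈ 0.907 in
P − Ia = 3.250 − 0.907 = 4133/1764 ≈ 2.343 in (> 0, runoff occurs)
Runoff Q = (P−Ia)²/(P−Ia+S) = (2.343)²/(2.343+4.535) = 17081689/21402612 ≈ 0.798 in

Q = 17081689/21402612 in ≈ 0.798 in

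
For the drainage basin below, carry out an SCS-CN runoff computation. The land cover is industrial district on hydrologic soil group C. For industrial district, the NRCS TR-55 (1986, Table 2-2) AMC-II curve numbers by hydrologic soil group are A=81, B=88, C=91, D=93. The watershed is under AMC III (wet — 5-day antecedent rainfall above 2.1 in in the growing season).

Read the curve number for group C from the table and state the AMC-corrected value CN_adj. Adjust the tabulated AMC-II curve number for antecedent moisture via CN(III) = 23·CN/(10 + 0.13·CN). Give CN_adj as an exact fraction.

NRCS table: industrial district, soil group C → CN(II) = 91
CN(III) from CN(II)=91: (23·91)/(10 + 0.13·91) = 209300/2183 ≈ 95.877

CN_adj = 209300/2183 ≈ 95.877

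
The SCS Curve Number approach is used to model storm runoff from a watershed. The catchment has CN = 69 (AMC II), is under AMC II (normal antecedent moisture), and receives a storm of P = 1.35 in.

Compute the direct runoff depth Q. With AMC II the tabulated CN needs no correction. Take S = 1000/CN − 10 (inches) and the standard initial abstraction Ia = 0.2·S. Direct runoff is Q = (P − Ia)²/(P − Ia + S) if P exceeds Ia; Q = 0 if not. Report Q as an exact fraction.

CN(II) = 69; AMC II needs no correction.
S = 1000/69 − 10 = 310/69 in ≈ 4.493 in
Initial abstraction Ia = S/5 = (310/69)/5 = 62/69 ≈ 0.899 in
Excess rainfall: 1.350 − 0.899 = 0.451 in; P > Ia so Q > 0
Q: (623/1380)² ÷ (6823/1380) = 388129/9415740 in (≈ 0.041 in)

Q = 388129/9415740 in ≈ 0.041 in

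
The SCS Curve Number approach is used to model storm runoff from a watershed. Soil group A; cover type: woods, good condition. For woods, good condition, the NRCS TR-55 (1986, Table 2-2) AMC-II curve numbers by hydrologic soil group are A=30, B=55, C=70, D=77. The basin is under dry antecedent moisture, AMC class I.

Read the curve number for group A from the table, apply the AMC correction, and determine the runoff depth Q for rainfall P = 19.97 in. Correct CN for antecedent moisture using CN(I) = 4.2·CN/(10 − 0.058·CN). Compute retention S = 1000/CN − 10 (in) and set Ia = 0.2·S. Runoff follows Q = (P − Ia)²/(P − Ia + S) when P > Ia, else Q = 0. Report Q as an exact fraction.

Q = 63568729/52175700 in ≈ 1.218 in

NRCS table: woods, good condition, soil group A → CN(II) = 30
CN(I) from CN(II)=30: (4.2·30)/(10 − 0.058·30) = 900/59 ≈ 15.254
Retention S: 1000/CN − 10 with CN=15.254 → S = 500/9 ≈ 55.556 in
Ia = 0.2S: 0.2·55.556 = 11.111 in (exactly 100/9)
Excess rainfall: 19.970 − 11.111 = 8.859 in; P > Ia so Q > 0
Q = (7973/900)²/((7973/900) + 500/9) = (63568729/810000)/(57973/900) = 63568729/52175700 in ≈ 1.218 in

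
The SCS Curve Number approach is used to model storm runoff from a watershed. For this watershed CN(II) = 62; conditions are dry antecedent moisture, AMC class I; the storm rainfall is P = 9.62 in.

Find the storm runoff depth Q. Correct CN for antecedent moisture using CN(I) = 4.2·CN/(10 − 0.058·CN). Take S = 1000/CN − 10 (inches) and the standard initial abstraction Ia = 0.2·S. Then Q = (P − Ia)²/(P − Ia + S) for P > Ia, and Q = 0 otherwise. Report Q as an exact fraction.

Q = 47581133161/22561414050 in ≈ 2.109 in

Dry (AMC I): CN(I) = 4.2·62/(10 − 0.058·62) = (1302/5)/(1601/250) = 65100/1601 ≈ 40.662
Retention S: 1000/CN − 10 with CN=40.662 → S = 9500/651 ≈ 14.593 in
Initial abstraction Ia = S/5 = (9500/651)/5 = 1900/651 ≈ 2.919 in
Excess rainfall: 9.620 − 2.919 = 6.701 in; P > Ia so Q > 0
Q: (218131/32550)² ÷ (693131/32550) = 47581133161/22561414050 in (≈ 2.109 in)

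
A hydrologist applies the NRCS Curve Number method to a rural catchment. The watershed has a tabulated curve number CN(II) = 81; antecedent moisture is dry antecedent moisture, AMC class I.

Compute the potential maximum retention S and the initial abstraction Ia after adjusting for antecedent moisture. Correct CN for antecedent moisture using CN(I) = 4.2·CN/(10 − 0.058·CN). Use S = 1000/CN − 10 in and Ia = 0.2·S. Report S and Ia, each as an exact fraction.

S = 9500/1701 in ≈ 5.585 in; Ia = 1900/1701 in ≈ 1.117 in

Dry (AMC I): CN(I) = 4.2·81/(10 − 0.058·81) = (1701/5)/(2651/500) = 170100/2651 ≈ 64.164
Retention S: 1000/CN − 10 with CN=64.164 → S = 9500/1701 ≈ 5.585 in
Ia = 0.2S: 0.2·5.585 = 1.117 in (exactly 1900/1701)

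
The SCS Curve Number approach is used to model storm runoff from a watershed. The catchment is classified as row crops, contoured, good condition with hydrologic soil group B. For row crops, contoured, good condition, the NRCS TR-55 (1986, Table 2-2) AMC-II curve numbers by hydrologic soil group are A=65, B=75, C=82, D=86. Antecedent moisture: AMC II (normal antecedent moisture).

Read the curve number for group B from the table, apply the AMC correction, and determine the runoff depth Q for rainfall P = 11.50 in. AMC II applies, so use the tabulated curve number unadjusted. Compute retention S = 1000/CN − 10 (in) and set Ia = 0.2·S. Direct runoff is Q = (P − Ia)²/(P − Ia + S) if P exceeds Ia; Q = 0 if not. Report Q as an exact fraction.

Q = 845/102 in ≈ 8.284 in

NRCS table: row crops, contoured, good condition, soil group B → CN(II) = 75
AMC II — tabulated CN = 75 applies directly.
S = 1000/75 − 10 = 10/3 in ≈ 3.333 in
Initial abstraction Ia = S/5 = (10/3)/5 = 2/3 ≈ 0.667 in
Since P=11.500 > Ia=0.667: effective rainfall P−Ia = 65/6 in
Q: (65/6)² ÷ (85/6) = 845/102 in (≈ 8.284 in)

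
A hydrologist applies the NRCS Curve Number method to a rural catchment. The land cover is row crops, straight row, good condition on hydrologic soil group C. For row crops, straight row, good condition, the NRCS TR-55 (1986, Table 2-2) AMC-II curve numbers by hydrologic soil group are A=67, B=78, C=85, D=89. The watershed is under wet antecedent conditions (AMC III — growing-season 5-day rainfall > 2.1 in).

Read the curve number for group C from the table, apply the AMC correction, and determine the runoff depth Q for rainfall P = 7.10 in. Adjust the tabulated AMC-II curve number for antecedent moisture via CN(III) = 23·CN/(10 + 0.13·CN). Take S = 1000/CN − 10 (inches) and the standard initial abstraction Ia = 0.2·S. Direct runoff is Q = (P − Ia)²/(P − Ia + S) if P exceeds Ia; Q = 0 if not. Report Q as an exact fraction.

NRCS table: row crops, straight row, good condition, soil group C → CN(II) = 85
CN(III) from CN(II)=85: (23·85)/(10 + 0.13·85) = 39100/421 ≈ 92.874
S = 1000/(39100/421) − 10 = 300/391 in ≈ 0.767 in
Initial abstraction Ia = S/5 = (300/391)/5 = 60/391 ≈ 0.153 in
P − Ia = 7.100 − 0.153 = 27161/3910 ≈ 6.947 in (> 0, runoff occurs)
Q = (27161/3910)²/((27161/3910) + 300/391) = (737719921/15288100)/(30161/3910) = 737719921/117929510 in ≈ 6.256 in

Q = 737719921/117929510 in ≈ 6.256 in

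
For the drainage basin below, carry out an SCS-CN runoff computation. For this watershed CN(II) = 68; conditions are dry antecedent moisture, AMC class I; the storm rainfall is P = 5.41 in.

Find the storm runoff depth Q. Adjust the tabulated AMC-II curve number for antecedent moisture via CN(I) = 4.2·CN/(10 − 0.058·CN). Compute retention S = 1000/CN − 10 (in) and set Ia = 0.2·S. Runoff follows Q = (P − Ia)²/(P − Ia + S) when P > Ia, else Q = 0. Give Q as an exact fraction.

Adjust CN=68 to AMC I: 4.2·68/(10 − 0.058·68) → (1428/5) ÷ (757/125) = 35700/757 ≈ 47.160
S = 1000/(35700/757) − 10 = 4000/357 in ≈ 11.204 in
Ia = 0.2·(4000/357) = 800/357 in ≈ 2.241 in
Excess rainfall: 5.410 − 2.241 = 3.169 in; P > Ia so Q > 0
Q: (113137/35700)² ÷ (513137/35700) = 12799980769/18318990900 in (≈ 0.699 in)

Q = 12799980769/18318990900 in ≈ 0.699 in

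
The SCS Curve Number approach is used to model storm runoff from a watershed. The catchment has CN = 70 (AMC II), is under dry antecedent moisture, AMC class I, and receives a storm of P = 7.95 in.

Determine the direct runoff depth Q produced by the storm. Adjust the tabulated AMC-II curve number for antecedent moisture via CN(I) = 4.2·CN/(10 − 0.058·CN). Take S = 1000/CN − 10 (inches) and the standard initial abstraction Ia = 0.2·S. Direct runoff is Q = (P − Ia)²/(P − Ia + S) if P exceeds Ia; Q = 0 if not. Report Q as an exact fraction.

Adjust CN=70 to AMC I: 4.2·70/(10 − 0.058·70) → 294 ÷ (297/50) = 4900/99 ≈ 49.495
S = 1000/(4900/99) − 10 = 500/49 in ≈ 10.204 in
Initial abstraction Ia = S/5 = (500/49)/5 = 100/49 ≈ 2.041 in
P − Ia = 7.950 − 2.041 = 5791/980 ≈ 5.909 in (> 0, runoff occurs)
Runoff Q = (P−Ia)²/(P−Ia+S) = (5.909)²/(5.909+10.204) = 33535681/15475180 ≈ 2.167 in

Q = 33535681/15475180 in ≈ 2.167 in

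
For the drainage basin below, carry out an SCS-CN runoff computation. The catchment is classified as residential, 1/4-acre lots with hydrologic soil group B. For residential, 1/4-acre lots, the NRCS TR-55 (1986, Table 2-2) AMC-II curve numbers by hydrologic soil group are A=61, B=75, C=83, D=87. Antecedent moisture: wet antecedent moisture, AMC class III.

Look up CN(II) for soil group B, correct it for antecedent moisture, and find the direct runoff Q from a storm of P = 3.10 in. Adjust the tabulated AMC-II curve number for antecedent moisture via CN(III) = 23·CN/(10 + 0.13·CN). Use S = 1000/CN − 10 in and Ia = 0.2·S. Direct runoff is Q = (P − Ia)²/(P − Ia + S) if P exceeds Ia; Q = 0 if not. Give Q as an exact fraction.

Q = 3759721/2027910 in ≈ 1.854 in

NRCS table: residential, 1/4-acre lots, soil group B → CN(II) = 75
Wet (AMC III): CN(III) = 23·75/(10 + 0.13·75) = 1725/(79/4) = 6900/79 ≈ 87.342
Retention S: 1000/CN − 10 with CN=87.342 → S = 100/69 ≈ 1.449 in
Ia = 0.2·(100/69) = 20/69 in ≈ 0.290 in
P − Ia = 3.100 − 0.290 = 1939/690 ≈ 2.810 in (> 0, runoff occurs)
Runoff Q = (P−Ia)²/(P−Ia+S) = (2.810)²/(2.810+1.449) = 3759721/2027910 ≈ 1.854 in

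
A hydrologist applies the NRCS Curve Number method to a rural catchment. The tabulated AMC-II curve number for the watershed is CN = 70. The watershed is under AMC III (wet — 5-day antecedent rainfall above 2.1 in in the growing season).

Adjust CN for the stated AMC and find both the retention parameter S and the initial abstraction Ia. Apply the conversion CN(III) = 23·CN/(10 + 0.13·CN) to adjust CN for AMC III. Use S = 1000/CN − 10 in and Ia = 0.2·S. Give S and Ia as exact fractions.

S = 300/161 in ≈ 1.863 in; Ia = 60/161 in ≈ 0.373 in

Wet (AMC III): CN(III) = 23·70/(10 + 0.13·70) = 1610/(191/10) = 16100/191 ≈ 84.293
Retention S: 1000/CN − 10 with CN=84.293 → S = 300/161 ≈ 1.863 in
Ia = 0.2·(300/161) = 60/161 in ≈ 0.373 in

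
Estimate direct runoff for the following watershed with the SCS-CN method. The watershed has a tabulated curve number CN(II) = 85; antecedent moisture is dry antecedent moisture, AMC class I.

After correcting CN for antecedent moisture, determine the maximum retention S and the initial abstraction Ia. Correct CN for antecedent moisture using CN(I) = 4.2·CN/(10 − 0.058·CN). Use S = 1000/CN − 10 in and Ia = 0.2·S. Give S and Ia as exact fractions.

Dry (AMC I): CN(I) = 4.2·85/(10 − 0.058·85) = 357/(507/100) = 11900/169 ≈ 70.414
Max retention: S = 1000/(11900/169) − 10 = 500/119 in (≈ 4.202 in)
Ia = 0.2S: 0.2·4.202 = 0.840 in (exactly 100/119)

S = 500/119 in ≈ 4.202 in; Ia = 100/119 in ≈ 0.840 in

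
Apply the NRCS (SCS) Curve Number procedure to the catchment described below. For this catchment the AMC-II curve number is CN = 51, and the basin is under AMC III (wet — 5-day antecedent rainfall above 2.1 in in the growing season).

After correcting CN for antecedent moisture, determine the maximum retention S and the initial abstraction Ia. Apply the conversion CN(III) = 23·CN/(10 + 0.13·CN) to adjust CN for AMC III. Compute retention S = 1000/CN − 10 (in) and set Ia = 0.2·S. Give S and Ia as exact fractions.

S = 4900/1173 in ≈ 4.177 in; Ia = 980/1173 in ≈ 0.835 in

CN(III) from CN(II)=51: (23·51)/(10 + 0.13·51) = 117300/1663 ≈ 70.535
S = 1000/(117300/1663) − 10 = 4900/1173 in ≈ 4.177 in
Ia = 0.2S: 0.2·4.177 = 0.835 in (exactly 980/1173)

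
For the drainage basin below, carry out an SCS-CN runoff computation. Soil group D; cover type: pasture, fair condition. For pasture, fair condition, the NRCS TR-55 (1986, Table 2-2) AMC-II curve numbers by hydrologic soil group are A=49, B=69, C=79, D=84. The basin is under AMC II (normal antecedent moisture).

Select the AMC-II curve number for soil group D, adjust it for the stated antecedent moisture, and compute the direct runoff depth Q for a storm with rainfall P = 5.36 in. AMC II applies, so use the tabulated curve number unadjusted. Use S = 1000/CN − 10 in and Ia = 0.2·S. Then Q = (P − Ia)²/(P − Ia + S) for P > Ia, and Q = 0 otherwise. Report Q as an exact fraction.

Q = 3416498/948675 in ≈ 3.601 in

NRCS table: pasture, fair condition, soil group D → CN(II) = 84
CN(II) = 84; AMC II needs no correction.
S = 1000/84 − 10 = 40/21 in ≈ 1.905 in
Ia = 0.2·(40/21) = 8/21 in ≈ 0.381 in
Excess rainfall: 5.360 − 0.381 = 4.979 in; P > Ia so Q > 0
Runoff Q = (P−Ia)²/(P−Ia+S) = (4.979)²/(4.979+1.905) = 3416498/948675 ≈ 3.601 in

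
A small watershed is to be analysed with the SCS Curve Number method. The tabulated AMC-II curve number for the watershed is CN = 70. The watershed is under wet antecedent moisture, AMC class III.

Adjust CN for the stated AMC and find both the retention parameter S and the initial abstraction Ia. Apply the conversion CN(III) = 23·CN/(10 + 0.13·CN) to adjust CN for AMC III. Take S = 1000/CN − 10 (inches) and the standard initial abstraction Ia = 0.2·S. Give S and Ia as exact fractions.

S = 300/161 in ≈ 1.863 in; Ia = 60/161 in ≈ 0.373 in

Wet (AMC III): CN(III) = 23·70/(10 + 0.13·70) = 1610/(191/10) = 16100/191 ≈ 84.293
S = 1000/(16100/191) − 10 = 300/161 in ≈ 1.863 in
Ia = 0.2·(300/161) = 60/161 in ≈ 0.373 in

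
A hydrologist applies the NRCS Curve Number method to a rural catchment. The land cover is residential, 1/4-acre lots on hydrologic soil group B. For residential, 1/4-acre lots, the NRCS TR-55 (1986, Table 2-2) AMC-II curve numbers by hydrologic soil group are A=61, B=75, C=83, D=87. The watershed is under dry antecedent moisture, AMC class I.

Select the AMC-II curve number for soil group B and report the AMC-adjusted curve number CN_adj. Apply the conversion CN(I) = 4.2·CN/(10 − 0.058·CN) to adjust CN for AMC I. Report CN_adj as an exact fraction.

NRCS table: residential, 1/4-acre lots, soil group B → CN(II) = 75
CN(I) from CN(II)=75: (4.2·75)/(10 − 0.058·75) = 6300/113 ≈ 55.752

CN_adj = 6300/113 ≈ 55.752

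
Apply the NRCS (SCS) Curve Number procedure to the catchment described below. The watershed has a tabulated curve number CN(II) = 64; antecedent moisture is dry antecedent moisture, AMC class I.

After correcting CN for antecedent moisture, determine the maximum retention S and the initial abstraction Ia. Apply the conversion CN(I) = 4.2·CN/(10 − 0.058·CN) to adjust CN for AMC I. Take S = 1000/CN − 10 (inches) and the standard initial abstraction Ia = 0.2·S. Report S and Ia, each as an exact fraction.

S = 375/28 in ≈ 13.393 in; Ia = 75/28 in ≈ 2.679 in

Dry (AMC I): CN(I) = 4.2·64/(10 − 0.058·64) = (1344/5)/(786/125) = 5600/131 ≈ 42.748
S = 1000/(5600/131) − 10 = 375/28 in ≈ 13.393 in
Initial abstraction Ia = S/5 = (375/28)/5 = 75/28 ≈ 2.679 in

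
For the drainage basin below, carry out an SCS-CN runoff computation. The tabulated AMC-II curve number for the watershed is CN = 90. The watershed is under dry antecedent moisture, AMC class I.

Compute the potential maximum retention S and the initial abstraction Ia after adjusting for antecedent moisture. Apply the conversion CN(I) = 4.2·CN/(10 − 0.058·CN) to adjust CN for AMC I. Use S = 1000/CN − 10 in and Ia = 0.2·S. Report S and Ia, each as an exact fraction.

CN(I) from CN(II)=90: (4.2·90)/(10 − 0.058·90) = 18900/239 ≈ 79.079
S = 1000/(18900/239) − 10 = 500/189 in ≈ 2.646 in
Ia = 0.2·(500/189) = 100/189 in ≈ 0.529 in

S = 500/189 in ≈ 2.646 in; Ia = 100/189 in ≈ 0.529 in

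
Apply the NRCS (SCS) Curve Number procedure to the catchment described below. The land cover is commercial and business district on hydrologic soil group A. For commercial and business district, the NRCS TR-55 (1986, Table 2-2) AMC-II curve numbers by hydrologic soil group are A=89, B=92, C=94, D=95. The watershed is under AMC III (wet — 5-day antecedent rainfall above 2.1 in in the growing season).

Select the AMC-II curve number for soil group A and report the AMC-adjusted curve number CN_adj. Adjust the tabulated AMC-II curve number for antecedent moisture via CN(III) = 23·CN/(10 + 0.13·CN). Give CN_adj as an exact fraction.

CN_adj = 204700/2157 ≈ 94.900

NRCS table: commercial and business district, soil group A → CN(II) = 89
CN(III) from CN(II)=89: (23·89)/(10 + 0.13·89) = 204700/2157 ≈ 94.900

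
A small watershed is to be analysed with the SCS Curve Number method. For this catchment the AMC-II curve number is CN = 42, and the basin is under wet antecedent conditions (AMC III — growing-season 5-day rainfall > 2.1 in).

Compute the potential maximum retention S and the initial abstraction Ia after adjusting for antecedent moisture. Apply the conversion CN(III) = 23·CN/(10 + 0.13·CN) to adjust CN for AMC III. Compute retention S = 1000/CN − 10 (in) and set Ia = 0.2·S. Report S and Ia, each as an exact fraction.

S = 2900/483 in ≈ 6.004 in; Ia = 580/483 in ≈ 1.201 in

Adjust CN=42 to AMC III: 23·42/(10 + 0.13·42) → 966 ÷ (773/50) = 48300/773 ≈ 62.484
S = 1000/(48300/773) − 10 = 2900/483 in ≈ 6.004 in
Ia = 0.2S: 0.2·6.004 = 1.201 in (exactly 580/483)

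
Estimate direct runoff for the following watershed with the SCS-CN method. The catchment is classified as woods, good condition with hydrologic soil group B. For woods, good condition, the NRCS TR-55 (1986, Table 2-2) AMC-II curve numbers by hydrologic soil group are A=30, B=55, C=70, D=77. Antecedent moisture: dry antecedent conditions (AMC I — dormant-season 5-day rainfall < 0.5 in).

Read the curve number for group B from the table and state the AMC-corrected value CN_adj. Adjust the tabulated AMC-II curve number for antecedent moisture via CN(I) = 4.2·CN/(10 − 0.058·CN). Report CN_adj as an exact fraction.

NRCS table: woods, good condition, soil group B → CN(II) = 55
Dry (AMC I): CN(I) = 4.2·55/(10 − 0.058·55) = 231/(681/100) = 7700/227 ≈ 33.921

CN_adj = 7700/227 ≈ 33.921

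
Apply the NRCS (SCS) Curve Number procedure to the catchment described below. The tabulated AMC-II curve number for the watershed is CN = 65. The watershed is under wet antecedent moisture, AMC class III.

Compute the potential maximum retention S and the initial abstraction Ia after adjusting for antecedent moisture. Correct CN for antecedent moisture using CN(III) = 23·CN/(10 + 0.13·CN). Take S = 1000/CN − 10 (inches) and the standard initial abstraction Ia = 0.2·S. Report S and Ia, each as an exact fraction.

S = 700/299 in ≈ 2.341 in; Ia = 140/299 in ≈ 0.468 in

CN(III) from CN(II)=65: (23·65)/(10 + 0.13·65) = 29900/369 ≈ 81.030
S = 1000/(29900/369) − 10 = 700/299 in ≈ 2.341 in
Initial abstraction Ia = S/5 = (700/299)/5 = 140/299 ≈ 0.468 in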